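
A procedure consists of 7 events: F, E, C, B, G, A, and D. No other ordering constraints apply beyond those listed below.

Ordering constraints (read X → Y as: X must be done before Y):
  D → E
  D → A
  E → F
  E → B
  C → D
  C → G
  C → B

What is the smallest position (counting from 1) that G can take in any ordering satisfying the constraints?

2

Working backwards through the constraints from G, its only required predecessor is C.
With 1 mandatory predecessor, the earliest G can sit is position 1+1 = 2, and placing just that one first achieves it.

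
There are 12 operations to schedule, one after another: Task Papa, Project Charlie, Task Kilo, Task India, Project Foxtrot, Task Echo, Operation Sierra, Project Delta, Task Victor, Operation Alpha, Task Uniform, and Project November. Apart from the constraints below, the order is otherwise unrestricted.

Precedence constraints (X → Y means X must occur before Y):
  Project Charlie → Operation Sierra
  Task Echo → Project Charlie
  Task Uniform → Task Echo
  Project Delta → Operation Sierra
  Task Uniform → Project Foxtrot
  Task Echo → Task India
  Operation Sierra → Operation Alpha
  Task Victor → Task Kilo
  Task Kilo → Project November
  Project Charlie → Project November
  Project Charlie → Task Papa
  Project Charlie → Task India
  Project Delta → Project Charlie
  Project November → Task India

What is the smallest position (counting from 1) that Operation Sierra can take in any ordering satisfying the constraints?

5

The operations that are forced before Operation Sierra, directly or transitively, are Project Charlie, Task Echo, Project Delta, Task Uniform. That's 4 operations.
With 4 mandatory predecessors, the earliest Operation Sierra can sit is position 4+1 = 5, and placing just those 4 first achieves it.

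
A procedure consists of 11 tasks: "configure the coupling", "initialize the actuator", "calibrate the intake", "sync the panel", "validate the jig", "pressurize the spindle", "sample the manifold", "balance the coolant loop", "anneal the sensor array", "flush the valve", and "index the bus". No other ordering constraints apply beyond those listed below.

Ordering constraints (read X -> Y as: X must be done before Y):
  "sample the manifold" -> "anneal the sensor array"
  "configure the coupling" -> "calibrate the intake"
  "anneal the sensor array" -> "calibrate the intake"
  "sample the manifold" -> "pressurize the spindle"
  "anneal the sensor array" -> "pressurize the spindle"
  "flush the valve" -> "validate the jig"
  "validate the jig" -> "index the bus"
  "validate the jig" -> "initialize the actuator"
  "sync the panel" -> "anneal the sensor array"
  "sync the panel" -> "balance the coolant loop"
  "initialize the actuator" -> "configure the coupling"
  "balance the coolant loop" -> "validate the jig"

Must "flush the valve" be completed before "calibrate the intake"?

Following the dependencies: "flush the valve" → "validate the jig" → "initialize the actuator" → "configure the coupling" → "calibrate the intake".
That forces "flush the valve" before "calibrate the intake" in every valid schedule.

Yes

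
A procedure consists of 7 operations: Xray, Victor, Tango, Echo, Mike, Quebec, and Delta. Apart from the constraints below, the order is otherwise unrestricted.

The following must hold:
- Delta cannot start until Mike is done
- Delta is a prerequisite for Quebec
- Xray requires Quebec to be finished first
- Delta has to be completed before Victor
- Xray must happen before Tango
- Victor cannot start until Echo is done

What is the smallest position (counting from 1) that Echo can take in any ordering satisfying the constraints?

Nothing is required before Echo; it can be the very first operation.

1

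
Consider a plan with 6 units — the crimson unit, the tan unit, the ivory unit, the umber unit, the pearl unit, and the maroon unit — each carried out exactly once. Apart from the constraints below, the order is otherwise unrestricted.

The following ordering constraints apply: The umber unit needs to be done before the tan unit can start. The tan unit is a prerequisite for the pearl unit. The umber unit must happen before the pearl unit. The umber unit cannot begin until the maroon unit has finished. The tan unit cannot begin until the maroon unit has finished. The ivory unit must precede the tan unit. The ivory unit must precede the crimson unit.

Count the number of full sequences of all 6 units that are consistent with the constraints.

12

2 units have no prerequisites (the ivory unit, the maroon unit), so any of them could come first.
Systematically extending each partial ordering one unit at a time and counting, there are 12 complete orderings.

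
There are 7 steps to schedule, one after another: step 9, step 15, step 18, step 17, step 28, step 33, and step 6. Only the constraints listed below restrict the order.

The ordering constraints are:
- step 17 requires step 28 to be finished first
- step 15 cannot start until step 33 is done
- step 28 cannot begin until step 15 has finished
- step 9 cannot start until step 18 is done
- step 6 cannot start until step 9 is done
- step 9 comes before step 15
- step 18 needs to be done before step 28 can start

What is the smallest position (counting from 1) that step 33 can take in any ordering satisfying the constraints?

Nothing is required before step 33; it can be the very first step.

1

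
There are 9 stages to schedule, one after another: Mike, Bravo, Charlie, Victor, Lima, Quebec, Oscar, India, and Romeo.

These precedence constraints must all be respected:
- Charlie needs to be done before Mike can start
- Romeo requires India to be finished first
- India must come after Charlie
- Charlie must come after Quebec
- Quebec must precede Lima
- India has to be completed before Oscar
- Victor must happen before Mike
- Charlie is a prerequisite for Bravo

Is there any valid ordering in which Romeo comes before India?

There is a dependency chain India → Romeo, so Romeo always comes after India.
Hence Romeo can never be scheduled before India.

No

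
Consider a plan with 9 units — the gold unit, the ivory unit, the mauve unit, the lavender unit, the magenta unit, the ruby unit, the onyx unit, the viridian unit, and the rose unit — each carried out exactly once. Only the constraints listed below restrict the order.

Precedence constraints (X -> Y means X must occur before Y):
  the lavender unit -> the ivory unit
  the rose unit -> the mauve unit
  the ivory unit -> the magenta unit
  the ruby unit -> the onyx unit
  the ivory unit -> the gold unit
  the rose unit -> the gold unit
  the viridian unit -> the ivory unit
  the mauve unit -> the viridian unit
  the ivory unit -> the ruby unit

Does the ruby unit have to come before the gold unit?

Nothing in the constraints links the ruby unit and the gold unit; they are unordered relative to each other.
A valid ordering placing the gold unit before the ruby unit exists, so the answer is no.

No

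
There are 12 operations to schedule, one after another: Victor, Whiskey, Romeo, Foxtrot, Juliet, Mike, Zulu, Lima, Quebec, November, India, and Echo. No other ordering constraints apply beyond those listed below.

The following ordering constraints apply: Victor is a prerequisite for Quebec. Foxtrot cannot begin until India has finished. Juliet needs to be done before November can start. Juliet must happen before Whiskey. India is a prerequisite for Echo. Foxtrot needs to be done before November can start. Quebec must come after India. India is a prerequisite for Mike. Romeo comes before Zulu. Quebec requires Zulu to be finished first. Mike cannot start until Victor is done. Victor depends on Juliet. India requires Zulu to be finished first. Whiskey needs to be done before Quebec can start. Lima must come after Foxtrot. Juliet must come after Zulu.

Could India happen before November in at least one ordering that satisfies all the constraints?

Yes

The constraints force India before November, so yes — every valid ordering has India earlier.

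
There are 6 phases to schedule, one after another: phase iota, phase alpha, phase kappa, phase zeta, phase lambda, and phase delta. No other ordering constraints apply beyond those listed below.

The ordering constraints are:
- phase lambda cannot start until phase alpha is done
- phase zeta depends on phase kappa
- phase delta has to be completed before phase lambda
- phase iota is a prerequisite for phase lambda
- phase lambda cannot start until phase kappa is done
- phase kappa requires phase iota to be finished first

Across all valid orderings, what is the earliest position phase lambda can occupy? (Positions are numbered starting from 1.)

The phases that are forced before phase lambda, directly or transitively, are phase iota, phase alpha, phase kappa, phase delta. That's 4 phases.
So at minimum 4 phases come before phase lambda, putting phase lambda no earlier than position 5. That position is achievable by scheduling exactly those predecessors first.

5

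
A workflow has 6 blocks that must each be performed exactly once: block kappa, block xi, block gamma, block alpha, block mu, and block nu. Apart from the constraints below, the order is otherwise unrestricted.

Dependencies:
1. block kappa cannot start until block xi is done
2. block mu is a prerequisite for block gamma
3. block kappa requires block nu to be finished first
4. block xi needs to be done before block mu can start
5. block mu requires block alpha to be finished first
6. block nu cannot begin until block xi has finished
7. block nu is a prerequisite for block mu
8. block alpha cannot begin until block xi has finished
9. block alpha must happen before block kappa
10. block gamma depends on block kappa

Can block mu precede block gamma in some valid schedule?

The constraints force block mu before block gamma, so yes — every valid ordering has block mu earlier.

Yes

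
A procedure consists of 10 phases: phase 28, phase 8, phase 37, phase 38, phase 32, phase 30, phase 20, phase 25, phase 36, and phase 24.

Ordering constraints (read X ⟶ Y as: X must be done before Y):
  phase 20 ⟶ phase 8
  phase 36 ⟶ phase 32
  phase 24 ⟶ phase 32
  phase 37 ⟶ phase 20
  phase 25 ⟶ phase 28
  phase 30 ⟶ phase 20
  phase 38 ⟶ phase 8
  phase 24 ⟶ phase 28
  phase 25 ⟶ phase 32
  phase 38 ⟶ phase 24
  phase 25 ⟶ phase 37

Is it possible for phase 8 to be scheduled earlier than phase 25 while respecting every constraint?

No

Following phase 25 → phase 37 → phase 20 → phase 8, phase 25 must precede phase 8 in every valid ordering.
So no valid ordering can have phase 8 before phase 25.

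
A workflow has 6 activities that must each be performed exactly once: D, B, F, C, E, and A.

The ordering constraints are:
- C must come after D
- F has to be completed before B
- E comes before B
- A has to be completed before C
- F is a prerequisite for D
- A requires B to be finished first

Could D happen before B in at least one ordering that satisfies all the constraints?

Nothing in the constraints forces B before D — there is no chain from B to D.
So a valid ordering placing D earlier than B exists.

Yes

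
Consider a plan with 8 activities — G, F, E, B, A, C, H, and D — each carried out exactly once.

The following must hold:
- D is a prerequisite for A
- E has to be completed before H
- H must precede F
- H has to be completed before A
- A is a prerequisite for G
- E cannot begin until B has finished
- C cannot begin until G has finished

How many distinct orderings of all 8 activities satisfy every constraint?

2 activities have no prerequisites (B, D), so any of them could come first.
Systematically extending each partial ordering one activity at a time and counting, there are 17 complete orderings.

17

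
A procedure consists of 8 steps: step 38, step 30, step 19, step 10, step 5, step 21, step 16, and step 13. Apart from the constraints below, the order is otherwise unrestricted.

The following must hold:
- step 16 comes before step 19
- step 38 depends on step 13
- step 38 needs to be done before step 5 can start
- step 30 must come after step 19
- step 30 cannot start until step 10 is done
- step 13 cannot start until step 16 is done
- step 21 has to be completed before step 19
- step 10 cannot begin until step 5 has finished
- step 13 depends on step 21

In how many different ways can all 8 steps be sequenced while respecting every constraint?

2 steps have no prerequisites (step 21, step 16), so any of them could come first.
Enumerating by repeatedly choosing an available step (one whose prerequisites are all placed) gives 10 distinct complete orderings.

10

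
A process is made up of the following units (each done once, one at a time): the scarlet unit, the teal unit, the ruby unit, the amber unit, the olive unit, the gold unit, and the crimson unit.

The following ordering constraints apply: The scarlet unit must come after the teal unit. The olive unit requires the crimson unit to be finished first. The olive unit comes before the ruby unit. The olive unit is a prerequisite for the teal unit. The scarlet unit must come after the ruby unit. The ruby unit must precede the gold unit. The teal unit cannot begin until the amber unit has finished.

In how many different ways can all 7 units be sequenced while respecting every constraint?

The units with no prerequisites are the amber unit, the crimson unit; any of them can be placed first.
Enumerating by repeatedly choosing an available unit (one whose prerequisites are all placed) gives 19 distinct complete orderings.

19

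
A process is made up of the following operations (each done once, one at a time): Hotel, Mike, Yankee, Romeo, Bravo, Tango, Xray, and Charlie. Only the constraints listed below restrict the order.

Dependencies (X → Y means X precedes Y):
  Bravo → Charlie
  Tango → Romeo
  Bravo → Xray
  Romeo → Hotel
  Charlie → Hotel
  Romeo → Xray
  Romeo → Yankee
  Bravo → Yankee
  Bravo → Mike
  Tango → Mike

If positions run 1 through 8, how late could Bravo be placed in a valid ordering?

Every operation that must follow Bravo has to come after it. Tracing all chains starting from Bravo, those operations are: Hotel, Mike, Yankee, Xray, Charlie — 5 in total.
So at least 5 operations follow Bravo, putting Bravo no later than position 3. That position is achievable by scheduling everything else first.

3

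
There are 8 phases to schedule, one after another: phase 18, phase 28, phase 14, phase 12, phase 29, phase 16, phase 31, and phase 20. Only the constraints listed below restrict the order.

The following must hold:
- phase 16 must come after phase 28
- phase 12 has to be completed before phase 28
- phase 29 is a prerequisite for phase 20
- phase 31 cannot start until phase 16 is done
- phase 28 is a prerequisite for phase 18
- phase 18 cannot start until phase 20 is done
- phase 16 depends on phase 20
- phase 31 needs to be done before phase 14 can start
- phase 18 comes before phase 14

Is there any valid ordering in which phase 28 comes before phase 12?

The constraints give a chain phase 12 → phase 28, which forces phase 12 before phase 28.
Hence phase 28 can never be scheduled before phase 12.

No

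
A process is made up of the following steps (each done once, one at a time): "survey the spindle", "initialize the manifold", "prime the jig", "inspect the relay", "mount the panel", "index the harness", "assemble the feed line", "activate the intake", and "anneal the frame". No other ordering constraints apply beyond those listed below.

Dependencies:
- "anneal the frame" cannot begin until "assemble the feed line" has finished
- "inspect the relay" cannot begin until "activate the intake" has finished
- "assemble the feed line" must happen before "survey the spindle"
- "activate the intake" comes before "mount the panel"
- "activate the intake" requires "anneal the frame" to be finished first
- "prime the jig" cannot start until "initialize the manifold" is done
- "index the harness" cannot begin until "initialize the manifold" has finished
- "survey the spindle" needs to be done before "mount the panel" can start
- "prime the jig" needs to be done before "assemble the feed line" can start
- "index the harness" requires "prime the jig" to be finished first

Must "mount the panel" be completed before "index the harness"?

No

No chain of constraints connects "mount the panel" to "index the harness" in either direction.
A valid ordering placing "index the harness" before "mount the panel" exists, so the answer is no.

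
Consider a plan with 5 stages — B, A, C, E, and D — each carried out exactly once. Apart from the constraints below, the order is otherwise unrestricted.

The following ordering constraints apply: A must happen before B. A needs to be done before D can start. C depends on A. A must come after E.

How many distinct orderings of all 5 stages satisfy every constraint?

E is the only stage with nothing required before it, so every ordering starts there.
Enumerating by repeatedly choosing an available stage (one whose prerequisites are all placed) gives 6 distinct complete orderings.

6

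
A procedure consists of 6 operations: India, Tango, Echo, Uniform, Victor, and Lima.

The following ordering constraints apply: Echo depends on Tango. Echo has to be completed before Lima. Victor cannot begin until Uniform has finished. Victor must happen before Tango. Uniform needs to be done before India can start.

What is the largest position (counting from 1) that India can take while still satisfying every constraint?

6

No constraint forces any operation after India, so it can be placed last, in position 6.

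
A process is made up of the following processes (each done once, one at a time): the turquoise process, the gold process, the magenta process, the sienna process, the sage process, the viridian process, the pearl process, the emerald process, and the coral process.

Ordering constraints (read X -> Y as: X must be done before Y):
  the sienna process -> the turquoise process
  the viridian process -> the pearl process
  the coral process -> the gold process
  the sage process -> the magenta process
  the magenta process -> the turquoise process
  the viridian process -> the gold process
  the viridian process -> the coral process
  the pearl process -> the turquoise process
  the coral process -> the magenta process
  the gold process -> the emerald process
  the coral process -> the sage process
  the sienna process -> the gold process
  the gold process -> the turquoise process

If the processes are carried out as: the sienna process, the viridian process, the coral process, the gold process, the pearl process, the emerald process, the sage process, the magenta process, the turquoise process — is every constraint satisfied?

Yes

Checking each listed constraint against this order: for instance, the sienna process is in position 1 and the turquoise process in position 9, so that constraint holds — and the remaining constraints check out the same way.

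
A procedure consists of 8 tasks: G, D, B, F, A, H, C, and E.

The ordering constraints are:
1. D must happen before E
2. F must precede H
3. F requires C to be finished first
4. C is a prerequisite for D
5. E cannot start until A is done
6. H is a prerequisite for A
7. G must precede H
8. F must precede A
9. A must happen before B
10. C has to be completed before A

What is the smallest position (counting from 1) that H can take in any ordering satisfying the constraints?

Every task that must precede H has to come before it. Tracing all chains that end at H, those tasks are: G, F, C — 3 in total.
With 3 mandatory predecessors, the earliest H can sit is position 3+1 = 4, and placing just those 3 first achieves it.

4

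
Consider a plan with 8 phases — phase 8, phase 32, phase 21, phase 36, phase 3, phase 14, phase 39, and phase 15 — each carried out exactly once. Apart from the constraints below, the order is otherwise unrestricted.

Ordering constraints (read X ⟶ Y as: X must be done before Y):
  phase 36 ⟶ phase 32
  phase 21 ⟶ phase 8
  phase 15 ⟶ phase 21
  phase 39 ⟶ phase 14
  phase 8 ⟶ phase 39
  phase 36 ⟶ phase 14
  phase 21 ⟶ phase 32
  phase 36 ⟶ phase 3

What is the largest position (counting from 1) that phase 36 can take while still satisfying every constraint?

5

Following every chain forward from phase 36, the phases that must come later are phase 32, phase 3, phase 14 — 3 of them.
So at least 3 phases follow phase 36, putting phase 36 no later than position 5. That position is achievable by scheduling everything else first.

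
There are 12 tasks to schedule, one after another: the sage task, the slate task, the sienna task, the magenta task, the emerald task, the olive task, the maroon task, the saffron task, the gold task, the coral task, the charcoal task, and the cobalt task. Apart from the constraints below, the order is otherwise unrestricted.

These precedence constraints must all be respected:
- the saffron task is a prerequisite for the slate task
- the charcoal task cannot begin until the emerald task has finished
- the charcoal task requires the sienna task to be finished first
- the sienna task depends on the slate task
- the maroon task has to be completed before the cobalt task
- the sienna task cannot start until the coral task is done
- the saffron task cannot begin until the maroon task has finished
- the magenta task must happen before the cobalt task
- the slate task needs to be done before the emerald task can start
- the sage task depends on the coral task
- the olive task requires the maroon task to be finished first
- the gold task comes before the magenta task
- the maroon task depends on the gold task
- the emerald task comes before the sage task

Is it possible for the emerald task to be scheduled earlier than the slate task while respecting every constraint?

The constraints give a chain the slate task → the emerald task, which forces the slate task before the emerald task.
So no valid ordering can have the emerald task before the slate task.

No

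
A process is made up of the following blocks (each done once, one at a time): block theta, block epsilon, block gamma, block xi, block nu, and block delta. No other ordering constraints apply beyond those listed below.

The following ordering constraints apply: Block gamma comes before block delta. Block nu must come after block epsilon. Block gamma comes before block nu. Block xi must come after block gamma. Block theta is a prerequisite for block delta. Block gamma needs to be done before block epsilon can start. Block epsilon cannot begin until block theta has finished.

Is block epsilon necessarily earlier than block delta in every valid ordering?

No

No chain of constraints connects block epsilon to block delta in either direction.
There exist valid orderings with block delta before block epsilon, so block epsilon is not required to come first.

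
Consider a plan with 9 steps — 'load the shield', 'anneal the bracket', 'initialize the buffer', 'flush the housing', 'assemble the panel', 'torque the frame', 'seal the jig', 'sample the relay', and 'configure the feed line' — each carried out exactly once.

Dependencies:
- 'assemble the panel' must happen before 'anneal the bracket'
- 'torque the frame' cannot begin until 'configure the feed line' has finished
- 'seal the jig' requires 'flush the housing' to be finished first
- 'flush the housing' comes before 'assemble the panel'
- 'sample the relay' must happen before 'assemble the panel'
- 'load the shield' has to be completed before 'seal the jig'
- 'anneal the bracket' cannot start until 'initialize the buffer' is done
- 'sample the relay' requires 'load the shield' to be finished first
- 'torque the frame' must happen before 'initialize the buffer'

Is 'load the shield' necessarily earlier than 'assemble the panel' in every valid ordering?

There is a constraint chain 'load the shield' → 'sample the relay' → 'assemble the panel'.
So 'load the shield' must precede 'assemble the panel' in any valid ordering.

Yes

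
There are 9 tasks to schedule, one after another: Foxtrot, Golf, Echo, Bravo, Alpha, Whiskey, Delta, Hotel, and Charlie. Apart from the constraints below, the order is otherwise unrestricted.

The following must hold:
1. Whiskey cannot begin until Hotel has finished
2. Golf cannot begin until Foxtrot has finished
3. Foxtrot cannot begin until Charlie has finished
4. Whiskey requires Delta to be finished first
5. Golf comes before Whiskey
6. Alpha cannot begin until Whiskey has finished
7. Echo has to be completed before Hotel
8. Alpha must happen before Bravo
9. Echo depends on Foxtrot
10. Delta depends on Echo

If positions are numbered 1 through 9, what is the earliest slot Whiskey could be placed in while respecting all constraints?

7

Every task that must precede Whiskey has to come before it. Tracing all chains that end at Whiskey, those tasks are: Foxtrot, Golf, Echo, Delta, Hotel, Charlie — 6 in total.
With 6 mandatory predecessors, the earliest Whiskey can sit is position 6+1 = 7, and placing just those 6 first achieves it.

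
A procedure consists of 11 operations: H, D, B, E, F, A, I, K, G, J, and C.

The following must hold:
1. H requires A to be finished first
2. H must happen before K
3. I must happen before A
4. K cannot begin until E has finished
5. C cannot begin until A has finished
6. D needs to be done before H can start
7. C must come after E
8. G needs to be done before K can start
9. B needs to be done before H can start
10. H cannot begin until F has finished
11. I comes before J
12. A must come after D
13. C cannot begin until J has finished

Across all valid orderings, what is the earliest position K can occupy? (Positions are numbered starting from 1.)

Working backwards through the constraints from K, its full set of required predecessors is H, D, B, E, F, A, I, G — 8 of them.
With 8 mandatory predecessors, the earliest K can sit is position 8+1 = 9, and placing just those 8 first achieves it.

9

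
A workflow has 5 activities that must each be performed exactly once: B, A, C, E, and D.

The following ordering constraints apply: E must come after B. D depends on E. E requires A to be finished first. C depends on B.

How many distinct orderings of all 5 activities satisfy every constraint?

2 activities have no prerequisites (B, A), so any of them could come first.
Counting all ways to extend the partial order to a total order gives 7.

7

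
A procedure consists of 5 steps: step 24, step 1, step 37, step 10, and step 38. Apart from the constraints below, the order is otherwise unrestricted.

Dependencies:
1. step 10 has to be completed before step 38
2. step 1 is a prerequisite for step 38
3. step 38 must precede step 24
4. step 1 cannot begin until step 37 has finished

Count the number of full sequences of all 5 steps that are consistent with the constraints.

3

2 steps have no prerequisites (step 37, step 10), so any of them could come first.
Enumerating by repeatedly choosing an available step (one whose prerequisites are all placed) gives 3 distinct complete orderings.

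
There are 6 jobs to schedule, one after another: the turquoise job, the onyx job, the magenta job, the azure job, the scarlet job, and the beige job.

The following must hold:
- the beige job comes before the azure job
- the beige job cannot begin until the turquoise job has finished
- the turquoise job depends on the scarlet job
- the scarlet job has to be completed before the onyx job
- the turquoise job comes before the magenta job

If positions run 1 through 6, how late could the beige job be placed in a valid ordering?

5

The only job forced after the beige job (directly or by a chain) is the azure job.
With 1 mandatory successor out of 6 jobs total, the latest slot for the beige job is 6−1 = 5, and it's reachable by doing all non-successors before the beige job.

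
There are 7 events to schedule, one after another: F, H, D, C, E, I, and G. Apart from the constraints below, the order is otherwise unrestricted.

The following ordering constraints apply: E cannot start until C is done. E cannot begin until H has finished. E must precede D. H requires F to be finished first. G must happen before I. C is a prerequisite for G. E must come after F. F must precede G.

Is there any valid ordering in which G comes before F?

No

The constraints give a chain F → G, which forces F before G.
Hence G can never be scheduled before F.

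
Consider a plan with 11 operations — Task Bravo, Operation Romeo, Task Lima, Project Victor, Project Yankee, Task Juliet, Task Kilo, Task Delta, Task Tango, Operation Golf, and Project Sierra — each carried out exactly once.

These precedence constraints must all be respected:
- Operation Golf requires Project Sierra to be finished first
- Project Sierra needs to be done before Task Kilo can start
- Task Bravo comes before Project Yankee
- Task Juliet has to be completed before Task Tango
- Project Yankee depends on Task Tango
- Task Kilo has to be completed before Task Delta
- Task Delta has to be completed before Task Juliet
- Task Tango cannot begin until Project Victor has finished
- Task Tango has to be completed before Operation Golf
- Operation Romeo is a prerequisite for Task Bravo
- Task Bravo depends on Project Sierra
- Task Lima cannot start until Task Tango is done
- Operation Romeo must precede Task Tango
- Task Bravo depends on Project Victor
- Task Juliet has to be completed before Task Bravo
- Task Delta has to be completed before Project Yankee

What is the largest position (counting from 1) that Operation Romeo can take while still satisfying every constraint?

Following every chain forward from Operation Romeo, the operations that must come later are Task Bravo, Task Lima, Project Yankee, Task Tango, Operation Golf — 5 of them.
With 5 mandatory successors out of 11 operations total, the latest slot for Operation Romeo is 11−5 = 6, and it's reachable by doing all non-successors before Operation Romeo.

6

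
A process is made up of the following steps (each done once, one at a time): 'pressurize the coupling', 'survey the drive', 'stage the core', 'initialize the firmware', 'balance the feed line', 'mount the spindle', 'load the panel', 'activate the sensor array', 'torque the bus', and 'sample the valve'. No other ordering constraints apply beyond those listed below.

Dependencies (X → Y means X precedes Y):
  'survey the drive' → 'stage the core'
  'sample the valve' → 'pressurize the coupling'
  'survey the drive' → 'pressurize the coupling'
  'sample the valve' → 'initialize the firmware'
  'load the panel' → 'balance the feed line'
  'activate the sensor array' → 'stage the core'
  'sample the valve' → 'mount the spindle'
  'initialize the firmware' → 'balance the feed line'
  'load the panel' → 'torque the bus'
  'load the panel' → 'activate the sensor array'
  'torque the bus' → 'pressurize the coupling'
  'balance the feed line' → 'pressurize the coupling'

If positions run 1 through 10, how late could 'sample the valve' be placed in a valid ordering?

Every step that must follow 'sample the valve' has to come after it. Tracing all chains starting from 'sample the valve', those steps are: 'pressurize the coupling', 'initialize the firmware', 'balance the feed line', 'mount the spindle' — 4 in total.
With 4 mandatory successors out of 10 steps total, the latest slot for 'sample the valve' is 10−4 = 6, and it's reachable by doing all non-successors before 'sample the valve'.

6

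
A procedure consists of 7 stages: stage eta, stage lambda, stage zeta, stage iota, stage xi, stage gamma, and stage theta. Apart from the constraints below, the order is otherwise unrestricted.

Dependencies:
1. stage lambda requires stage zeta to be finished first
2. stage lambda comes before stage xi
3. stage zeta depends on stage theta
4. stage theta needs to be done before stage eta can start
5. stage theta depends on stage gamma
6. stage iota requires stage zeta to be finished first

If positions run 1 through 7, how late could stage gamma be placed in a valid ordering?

1

Every stage that must follow stage gamma has to come after it. Tracing all chains starting from stage gamma, those stages are: stage eta, stage lambda, stage zeta, stage iota, stage xi, stage theta — 6 in total.
So at least 6 stages follow stage gamma, putting stage gamma no later than position 1. That position is achievable by scheduling everything else first.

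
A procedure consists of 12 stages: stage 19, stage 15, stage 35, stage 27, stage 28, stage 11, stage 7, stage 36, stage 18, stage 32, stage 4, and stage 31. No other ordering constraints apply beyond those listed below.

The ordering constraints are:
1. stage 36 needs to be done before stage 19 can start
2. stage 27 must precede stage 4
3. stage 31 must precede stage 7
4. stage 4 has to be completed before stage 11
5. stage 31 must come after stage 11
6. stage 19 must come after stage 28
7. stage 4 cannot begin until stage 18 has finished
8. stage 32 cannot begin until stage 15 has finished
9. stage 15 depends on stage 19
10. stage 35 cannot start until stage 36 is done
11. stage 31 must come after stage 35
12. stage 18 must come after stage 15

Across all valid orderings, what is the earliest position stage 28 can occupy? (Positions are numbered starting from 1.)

Nothing is required before stage 28; it can be the very first stage.

1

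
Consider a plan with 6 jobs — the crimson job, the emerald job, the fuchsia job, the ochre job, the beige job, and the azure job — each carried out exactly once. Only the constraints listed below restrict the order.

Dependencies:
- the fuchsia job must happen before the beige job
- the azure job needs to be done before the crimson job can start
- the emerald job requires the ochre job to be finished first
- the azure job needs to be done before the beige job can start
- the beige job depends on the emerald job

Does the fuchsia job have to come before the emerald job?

No

No chain of constraints connects the fuchsia job to the emerald job in either direction.
So the fuchsia job can come before the emerald job or after — it is not forced.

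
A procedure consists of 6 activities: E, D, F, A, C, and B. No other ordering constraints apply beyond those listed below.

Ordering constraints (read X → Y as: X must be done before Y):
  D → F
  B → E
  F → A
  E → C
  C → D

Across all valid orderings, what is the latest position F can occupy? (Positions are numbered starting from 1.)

The only activity forced after F (directly or by a chain) is A.
With 1 mandatory successor out of 6 activities total, the latest slot for F is 6−1 = 5, and it's reachable by doing all non-successors before F.

5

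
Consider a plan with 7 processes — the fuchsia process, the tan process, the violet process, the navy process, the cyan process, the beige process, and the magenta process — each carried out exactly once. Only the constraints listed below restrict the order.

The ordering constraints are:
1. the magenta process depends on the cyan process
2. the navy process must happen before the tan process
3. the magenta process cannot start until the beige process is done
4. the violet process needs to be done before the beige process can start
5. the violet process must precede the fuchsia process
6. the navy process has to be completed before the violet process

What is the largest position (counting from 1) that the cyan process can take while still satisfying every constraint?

The only process forced after the cyan process (directly or by a chain) is the magenta process.
So at least 1 process follows the cyan process, putting the cyan process no later than position 6. That position is achievable by scheduling everything else first.

6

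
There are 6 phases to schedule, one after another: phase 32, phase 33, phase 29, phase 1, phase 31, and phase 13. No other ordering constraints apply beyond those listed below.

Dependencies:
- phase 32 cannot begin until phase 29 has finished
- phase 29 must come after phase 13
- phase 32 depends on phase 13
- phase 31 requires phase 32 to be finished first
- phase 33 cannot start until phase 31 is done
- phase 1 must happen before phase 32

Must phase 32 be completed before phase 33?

Yes

Following the dependencies: phase 32 → phase 31 → phase 33.
Hence phase 32 necessarily comes before phase 33.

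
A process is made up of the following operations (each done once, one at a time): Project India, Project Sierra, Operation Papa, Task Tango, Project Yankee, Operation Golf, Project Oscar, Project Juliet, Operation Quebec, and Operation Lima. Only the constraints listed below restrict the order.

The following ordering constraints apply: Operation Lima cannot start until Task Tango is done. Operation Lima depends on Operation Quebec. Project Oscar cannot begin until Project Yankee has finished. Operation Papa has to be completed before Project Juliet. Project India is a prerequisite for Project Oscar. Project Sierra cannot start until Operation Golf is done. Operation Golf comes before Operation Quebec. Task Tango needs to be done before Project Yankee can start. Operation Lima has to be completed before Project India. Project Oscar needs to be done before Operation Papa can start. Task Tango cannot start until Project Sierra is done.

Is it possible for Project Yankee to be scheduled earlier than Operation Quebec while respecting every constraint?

Nothing in the constraints forces Operation Quebec before Project Yankee — there is no chain from Operation Quebec to Project Yankee.
That means at least one valid schedule has Project Yankee before Operation Quebec.

Yes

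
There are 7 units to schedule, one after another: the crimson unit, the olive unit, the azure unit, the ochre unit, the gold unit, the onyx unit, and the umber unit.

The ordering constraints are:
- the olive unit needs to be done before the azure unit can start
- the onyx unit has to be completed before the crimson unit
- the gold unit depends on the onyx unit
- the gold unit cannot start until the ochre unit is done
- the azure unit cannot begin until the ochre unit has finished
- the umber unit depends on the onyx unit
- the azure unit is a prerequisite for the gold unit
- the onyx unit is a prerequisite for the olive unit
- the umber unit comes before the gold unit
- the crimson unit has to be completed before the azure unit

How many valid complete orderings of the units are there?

38

The units with no prerequisites are the ochre unit, the onyx unit; any of them can be placed first.
Systematically extending each partial ordering one unit at a time and counting, there are 38 complete orderings.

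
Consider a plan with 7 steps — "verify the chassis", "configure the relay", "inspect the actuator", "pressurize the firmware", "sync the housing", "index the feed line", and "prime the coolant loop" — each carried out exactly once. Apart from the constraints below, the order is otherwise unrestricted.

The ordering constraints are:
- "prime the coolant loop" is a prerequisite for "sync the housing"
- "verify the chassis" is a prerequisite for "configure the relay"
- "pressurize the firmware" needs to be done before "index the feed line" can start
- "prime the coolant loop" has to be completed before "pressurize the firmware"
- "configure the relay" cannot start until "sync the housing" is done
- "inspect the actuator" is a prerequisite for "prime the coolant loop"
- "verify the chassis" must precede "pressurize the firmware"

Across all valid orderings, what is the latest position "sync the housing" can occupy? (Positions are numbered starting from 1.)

6

Following the constraints forward from "sync the housing", its only required successor is "configure the relay".
With 1 mandatory successor out of 7 steps total, the latest slot for "sync the housing" is 7−1 = 6, and it's reachable by doing all non-successors before "sync the housing".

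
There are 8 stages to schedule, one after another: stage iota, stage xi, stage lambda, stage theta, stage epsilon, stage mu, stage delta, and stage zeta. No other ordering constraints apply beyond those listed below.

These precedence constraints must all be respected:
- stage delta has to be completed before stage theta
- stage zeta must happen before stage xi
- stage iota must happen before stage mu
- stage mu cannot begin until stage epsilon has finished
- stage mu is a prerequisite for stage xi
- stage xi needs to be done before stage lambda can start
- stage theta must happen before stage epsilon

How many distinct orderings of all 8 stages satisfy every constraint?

The stages with no prerequisites are stage iota, stage delta, stage zeta; any of them can be placed first.
Systematically extending each partial ordering one stage at a time and counting, there are 24 complete orderings.

24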